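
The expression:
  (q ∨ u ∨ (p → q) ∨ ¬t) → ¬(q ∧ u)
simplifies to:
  ¬q ∨ ¬u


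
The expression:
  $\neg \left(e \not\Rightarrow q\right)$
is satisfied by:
  {q: True, e: False}
  {e: False, q: False}
  {e: True, q: True}


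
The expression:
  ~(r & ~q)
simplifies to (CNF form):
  q | ~r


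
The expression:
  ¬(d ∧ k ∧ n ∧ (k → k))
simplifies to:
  ¬d ∨ ¬k ∨ ¬n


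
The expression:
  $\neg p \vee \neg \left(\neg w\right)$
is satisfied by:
  {w: True, p: False}
  {p: False, w: False}
  {p: True, w: True}


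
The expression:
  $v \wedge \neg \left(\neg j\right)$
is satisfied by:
  {j: True, v: True}


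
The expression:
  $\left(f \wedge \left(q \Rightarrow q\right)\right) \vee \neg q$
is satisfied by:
  {f: True, q: False}
  {q: False, f: False}
  {q: True, f: True}


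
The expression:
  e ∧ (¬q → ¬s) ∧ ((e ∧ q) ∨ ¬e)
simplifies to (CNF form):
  e ∧ q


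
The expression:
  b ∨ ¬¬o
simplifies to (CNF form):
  b ∨ o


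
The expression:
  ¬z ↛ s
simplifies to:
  s ∨ ¬z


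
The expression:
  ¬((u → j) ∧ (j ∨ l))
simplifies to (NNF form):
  ¬j ∧ (u ∨ ¬l)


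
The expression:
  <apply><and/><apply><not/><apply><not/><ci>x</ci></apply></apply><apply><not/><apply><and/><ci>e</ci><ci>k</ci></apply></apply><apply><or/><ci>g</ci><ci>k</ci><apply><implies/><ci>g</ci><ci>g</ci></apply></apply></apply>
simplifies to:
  <apply><and/><ci>x</ci><apply><or/><apply><not/><ci>e</ci></apply><apply><not/><ci>k</ci></apply></apply></apply>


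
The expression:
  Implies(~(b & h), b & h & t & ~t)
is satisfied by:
  {h: True, b: True}


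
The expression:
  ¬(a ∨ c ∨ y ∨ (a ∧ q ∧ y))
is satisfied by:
  {y: False, a: False, c: False}


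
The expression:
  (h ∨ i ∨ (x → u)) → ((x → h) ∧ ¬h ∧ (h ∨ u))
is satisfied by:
  {u: True, h: False, x: False, i: False}
  {i: True, u: True, h: False, x: False}
  {x: True, i: False, h: False, u: False}


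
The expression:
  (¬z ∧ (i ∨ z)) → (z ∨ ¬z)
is always true.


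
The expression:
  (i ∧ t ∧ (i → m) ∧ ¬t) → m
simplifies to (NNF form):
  True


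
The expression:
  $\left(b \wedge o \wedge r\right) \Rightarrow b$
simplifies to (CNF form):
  $\text{True}$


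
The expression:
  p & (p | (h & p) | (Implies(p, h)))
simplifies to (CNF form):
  p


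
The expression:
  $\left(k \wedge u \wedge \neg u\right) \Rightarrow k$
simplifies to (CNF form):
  $\text{True}$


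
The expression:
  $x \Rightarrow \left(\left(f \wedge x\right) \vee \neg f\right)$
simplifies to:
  $\text{True}$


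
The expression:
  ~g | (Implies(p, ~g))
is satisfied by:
  {p: False, g: False}
  {g: True, p: False}
  {p: True, g: False}


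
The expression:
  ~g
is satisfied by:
  {g: False}


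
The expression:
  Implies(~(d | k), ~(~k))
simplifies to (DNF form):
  d | k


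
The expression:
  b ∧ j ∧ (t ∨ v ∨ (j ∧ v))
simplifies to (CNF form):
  b ∧ j ∧ (t ∨ v)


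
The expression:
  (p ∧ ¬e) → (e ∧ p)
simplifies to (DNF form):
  e ∨ ¬p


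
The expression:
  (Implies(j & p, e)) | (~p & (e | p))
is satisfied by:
  {e: True, p: False, j: False}
  {p: False, j: False, e: False}
  {j: True, e: True, p: False}
  {j: True, p: False, e: False}
  {e: True, p: True, j: False}
  {p: True, e: False, j: False}
  {j: True, p: True, e: True}


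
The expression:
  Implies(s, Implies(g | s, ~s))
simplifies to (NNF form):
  ~s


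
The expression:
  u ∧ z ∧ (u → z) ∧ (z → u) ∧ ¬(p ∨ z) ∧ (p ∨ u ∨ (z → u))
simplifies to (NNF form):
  False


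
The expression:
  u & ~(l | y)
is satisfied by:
  {u: True, y: False, l: False}


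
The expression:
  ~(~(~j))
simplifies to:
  ~j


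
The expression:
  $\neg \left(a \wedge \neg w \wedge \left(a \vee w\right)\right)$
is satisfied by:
  {w: True, a: False}
  {a: False, w: False}
  {a: True, w: True}


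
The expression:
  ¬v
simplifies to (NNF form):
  ¬v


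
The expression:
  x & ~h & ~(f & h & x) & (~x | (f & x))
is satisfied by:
  {x: True, f: True, h: False}


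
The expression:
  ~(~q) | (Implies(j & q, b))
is always true.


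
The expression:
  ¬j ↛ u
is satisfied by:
  {u: True, j: False}
  {j: False, u: False}
  {j: True, u: True}


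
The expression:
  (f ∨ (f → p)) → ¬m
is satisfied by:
  {m: False}


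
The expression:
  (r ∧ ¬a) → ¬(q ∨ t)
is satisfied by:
  {a: True, q: False, t: False, r: False}
  {a: True, t: True, q: False, r: False}
  {a: True, q: True, t: False, r: False}
  {a: True, t: True, q: True, r: False}
  {a: False, q: False, t: False, r: False}
  {t: True, a: False, q: False, r: False}
  {q: True, a: False, t: False, r: False}
  {t: True, q: True, a: False, r: False}
  {r: True, a: True, q: False, t: False}
  {r: True, t: True, a: True, q: False}
  {r: True, a: True, q: True, t: False}
  {r: True, t: True, a: True, q: True}
  {r: True, a: False, q: False, t: False}


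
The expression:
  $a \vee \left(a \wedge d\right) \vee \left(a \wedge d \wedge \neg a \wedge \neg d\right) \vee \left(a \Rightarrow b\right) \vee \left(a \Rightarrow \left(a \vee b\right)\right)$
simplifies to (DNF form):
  $\text{True}$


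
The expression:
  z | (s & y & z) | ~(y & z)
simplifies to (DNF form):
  True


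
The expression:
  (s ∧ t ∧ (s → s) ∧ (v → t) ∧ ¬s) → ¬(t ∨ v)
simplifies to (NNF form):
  True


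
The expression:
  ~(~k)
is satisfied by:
  {k: True}


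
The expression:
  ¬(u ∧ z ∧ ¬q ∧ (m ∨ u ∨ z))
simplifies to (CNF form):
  q ∨ ¬u ∨ ¬z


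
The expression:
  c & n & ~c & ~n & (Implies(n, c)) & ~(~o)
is never true.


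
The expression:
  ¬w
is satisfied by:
  {w: False}


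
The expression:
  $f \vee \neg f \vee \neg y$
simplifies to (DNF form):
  $\text{True}$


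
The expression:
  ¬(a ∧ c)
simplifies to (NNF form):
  ¬a ∨ ¬c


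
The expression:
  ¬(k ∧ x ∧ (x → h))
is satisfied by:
  {h: False, k: False, x: False}
  {x: True, h: False, k: False}
  {k: True, h: False, x: False}
  {x: True, k: True, h: False}
  {h: True, x: False, k: False}
  {x: True, h: True, k: False}
  {k: True, h: True, x: False}


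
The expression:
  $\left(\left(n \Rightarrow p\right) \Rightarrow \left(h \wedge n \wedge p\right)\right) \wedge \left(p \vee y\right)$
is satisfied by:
  {h: True, y: True, n: True, p: False}
  {y: True, n: True, h: False, p: False}
  {h: True, p: True, y: True, n: True}
  {h: True, p: True, n: True, y: False}


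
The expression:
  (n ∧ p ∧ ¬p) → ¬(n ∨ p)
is always true.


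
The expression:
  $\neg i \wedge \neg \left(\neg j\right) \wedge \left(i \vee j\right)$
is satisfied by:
  {j: True, i: False}


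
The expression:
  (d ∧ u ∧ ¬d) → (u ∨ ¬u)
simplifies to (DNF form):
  True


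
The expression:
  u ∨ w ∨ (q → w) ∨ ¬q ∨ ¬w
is always true.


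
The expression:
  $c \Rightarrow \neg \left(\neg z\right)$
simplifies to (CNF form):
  $z \vee \neg c$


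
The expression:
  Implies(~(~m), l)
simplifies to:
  l | ~m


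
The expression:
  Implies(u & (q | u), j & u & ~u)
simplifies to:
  ~u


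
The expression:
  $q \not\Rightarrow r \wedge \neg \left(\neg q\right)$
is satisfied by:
  {q: True, r: False}


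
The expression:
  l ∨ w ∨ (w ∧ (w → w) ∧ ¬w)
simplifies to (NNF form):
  l ∨ w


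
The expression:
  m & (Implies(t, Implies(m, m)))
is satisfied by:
  {m: True}


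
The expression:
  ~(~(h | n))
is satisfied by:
  {n: True, h: True}
  {n: True, h: False}
  {h: True, n: False}


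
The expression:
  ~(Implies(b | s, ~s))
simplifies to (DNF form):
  s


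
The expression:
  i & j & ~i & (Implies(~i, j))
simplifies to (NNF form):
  False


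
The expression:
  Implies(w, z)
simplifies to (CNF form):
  z | ~w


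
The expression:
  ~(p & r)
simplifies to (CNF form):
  ~p | ~r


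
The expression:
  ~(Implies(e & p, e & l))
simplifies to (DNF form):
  e & p & ~l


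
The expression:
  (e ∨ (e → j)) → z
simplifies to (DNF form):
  z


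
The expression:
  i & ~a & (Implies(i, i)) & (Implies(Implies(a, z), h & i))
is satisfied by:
  {i: True, h: True, a: False}


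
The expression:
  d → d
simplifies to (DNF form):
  True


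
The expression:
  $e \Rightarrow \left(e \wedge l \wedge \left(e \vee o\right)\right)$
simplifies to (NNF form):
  $l \vee \neg e$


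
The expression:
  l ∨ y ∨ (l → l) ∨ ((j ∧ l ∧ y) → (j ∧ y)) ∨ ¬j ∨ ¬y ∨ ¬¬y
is always true.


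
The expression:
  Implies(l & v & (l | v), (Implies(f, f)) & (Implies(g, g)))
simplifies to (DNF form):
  True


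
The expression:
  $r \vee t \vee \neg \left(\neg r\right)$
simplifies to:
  $r \vee t$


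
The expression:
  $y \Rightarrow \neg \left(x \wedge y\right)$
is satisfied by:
  {y: False, x: False}
  {x: True, y: False}
  {y: True, x: False}


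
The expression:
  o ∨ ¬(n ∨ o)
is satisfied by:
  {o: True, n: False}
  {n: False, o: False}
  {n: True, o: True}


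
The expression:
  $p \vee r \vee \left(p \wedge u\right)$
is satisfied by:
  {r: True, p: True}
  {r: True, p: False}
  {p: True, r: False}


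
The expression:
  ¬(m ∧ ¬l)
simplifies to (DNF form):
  l ∨ ¬m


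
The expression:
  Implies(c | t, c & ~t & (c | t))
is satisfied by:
  {t: False}


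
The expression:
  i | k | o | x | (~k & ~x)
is always true.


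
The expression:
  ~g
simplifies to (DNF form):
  ~g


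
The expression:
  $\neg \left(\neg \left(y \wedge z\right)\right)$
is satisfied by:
  {z: True, y: True}


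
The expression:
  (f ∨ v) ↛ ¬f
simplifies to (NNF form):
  f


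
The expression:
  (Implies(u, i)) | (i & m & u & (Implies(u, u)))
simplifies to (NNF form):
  i | ~u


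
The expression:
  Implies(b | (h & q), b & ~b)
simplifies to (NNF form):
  ~b & (~h | ~q)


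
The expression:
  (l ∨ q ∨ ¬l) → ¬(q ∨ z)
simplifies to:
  ¬q ∧ ¬z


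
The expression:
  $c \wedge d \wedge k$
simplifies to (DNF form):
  $c \wedge d \wedge k$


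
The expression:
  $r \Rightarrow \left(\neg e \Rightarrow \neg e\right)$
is always true.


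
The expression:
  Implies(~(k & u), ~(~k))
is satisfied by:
  {k: True}


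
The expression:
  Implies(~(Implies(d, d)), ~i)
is always true.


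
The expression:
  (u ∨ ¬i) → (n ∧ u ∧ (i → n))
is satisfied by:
  {n: True, i: True, u: False}
  {i: True, u: False, n: False}
  {n: True, u: True, i: True}
  {n: True, u: True, i: False}


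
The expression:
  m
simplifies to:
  m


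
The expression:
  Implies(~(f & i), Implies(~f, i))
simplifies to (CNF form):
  f | i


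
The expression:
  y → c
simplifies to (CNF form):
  c ∨ ¬y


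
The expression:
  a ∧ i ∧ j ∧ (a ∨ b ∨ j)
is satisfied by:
  {a: True, i: True, j: True}


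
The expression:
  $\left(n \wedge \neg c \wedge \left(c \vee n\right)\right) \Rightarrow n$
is always true.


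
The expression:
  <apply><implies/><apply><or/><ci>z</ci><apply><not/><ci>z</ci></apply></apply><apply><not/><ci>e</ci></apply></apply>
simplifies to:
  <apply><not/><ci>e</ci></apply>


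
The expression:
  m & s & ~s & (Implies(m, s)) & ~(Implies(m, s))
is never true.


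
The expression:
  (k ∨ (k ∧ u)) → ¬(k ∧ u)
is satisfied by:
  {u: False, k: False}
  {k: True, u: False}
  {u: True, k: False}


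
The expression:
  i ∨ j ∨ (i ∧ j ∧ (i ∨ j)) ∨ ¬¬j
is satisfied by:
  {i: True, j: True}
  {i: True, j: False}
  {j: True, i: False}


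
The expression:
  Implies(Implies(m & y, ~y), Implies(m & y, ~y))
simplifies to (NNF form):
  True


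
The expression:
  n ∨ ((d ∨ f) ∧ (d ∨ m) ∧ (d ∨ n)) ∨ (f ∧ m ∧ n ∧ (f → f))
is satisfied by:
  {n: True, d: True}
  {n: True, d: False}
  {d: True, n: False}


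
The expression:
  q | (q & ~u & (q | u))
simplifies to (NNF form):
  q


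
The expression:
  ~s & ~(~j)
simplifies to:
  j & ~s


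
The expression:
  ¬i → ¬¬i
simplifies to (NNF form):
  i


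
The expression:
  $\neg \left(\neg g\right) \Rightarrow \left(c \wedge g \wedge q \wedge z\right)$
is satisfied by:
  {q: True, z: True, c: True, g: False}
  {q: True, z: True, c: False, g: False}
  {q: True, c: True, z: False, g: False}
  {q: True, c: False, z: False, g: False}
  {z: True, c: True, q: False, g: False}
  {z: True, q: False, c: False, g: False}
  {z: False, c: True, q: False, g: False}
  {z: False, q: False, c: False, g: False}
  {q: True, g: True, z: True, c: True}


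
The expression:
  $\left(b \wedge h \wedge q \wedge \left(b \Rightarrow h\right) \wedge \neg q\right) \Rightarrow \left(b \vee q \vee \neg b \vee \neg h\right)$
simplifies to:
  $\text{True}$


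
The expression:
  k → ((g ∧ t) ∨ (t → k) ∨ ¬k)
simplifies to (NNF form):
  True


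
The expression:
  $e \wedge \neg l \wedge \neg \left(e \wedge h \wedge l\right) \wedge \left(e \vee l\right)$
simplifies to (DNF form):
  $e \wedge \neg l$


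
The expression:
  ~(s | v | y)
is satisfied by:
  {v: False, y: False, s: False}


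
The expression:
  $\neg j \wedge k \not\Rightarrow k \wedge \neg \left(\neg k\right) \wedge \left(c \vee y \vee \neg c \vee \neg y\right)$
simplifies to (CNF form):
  $\text{False}$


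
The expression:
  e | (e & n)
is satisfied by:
  {e: True}


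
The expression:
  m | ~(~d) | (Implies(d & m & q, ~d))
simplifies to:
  True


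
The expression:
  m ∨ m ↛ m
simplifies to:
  m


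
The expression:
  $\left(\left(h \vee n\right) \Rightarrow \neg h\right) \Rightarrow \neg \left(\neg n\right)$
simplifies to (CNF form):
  $h \vee n$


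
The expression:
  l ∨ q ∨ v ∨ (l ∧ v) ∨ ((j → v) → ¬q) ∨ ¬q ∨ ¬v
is always true.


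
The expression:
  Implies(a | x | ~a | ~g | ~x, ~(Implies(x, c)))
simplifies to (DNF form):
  x & ~c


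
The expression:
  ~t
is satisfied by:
  {t: False}


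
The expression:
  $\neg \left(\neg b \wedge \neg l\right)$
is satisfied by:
  {b: True, l: True}
  {b: True, l: False}
  {l: True, b: False}


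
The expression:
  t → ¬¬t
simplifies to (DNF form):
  True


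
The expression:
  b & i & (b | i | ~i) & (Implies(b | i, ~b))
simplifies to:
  False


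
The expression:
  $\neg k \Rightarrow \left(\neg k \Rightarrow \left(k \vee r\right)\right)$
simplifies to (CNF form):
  $k \vee r$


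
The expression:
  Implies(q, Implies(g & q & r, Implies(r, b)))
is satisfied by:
  {b: True, g: False, q: False, r: False}
  {b: False, g: False, q: False, r: False}
  {r: True, b: True, g: False, q: False}
  {r: True, b: False, g: False, q: False}
  {b: True, q: True, r: False, g: False}
  {q: True, r: False, g: False, b: False}
  {r: True, q: True, b: True, g: False}
  {r: True, q: True, b: False, g: False}
  {b: True, g: True, r: False, q: False}
  {g: True, r: False, q: False, b: False}
  {b: True, r: True, g: True, q: False}
  {r: True, g: True, b: False, q: False}
  {b: True, q: True, g: True, r: False}
  {q: True, g: True, r: False, b: False}
  {r: True, q: True, g: True, b: True}


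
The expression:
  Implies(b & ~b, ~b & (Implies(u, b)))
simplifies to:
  True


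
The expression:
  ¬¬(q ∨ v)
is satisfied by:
  {q: True, v: True}
  {q: True, v: False}
  {v: True, q: False}


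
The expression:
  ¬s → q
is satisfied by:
  {q: True, s: True}
  {q: True, s: False}
  {s: True, q: False}


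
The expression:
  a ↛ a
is never true.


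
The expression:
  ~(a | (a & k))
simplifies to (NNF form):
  ~a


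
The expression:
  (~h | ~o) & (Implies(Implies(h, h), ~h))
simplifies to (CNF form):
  ~h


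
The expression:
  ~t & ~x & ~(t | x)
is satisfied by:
  {x: False, t: False}


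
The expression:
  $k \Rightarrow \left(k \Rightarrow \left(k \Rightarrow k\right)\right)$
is always true.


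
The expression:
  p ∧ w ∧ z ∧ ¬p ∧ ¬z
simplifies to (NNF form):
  False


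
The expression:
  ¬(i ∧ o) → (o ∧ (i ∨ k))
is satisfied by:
  {i: True, k: True, o: True}
  {i: True, o: True, k: False}
  {k: True, o: True, i: False}


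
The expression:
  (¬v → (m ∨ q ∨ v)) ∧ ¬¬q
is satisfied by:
  {q: True}


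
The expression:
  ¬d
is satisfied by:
  {d: False}


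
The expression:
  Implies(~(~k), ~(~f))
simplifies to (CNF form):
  f | ~k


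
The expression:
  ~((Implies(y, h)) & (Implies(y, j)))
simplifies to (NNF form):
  y & (~h | ~j)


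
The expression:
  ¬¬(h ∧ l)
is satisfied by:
  {h: True, l: True}


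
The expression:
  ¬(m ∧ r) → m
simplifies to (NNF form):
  m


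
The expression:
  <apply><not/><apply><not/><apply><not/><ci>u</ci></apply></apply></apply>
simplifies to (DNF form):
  <apply><not/><ci>u</ci></apply>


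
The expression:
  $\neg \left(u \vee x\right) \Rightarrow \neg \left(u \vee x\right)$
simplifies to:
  $\text{True}$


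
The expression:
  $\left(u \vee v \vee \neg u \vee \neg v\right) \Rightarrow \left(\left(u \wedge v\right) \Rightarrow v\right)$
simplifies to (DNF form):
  $\text{True}$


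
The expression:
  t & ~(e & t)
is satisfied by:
  {t: True, e: False}


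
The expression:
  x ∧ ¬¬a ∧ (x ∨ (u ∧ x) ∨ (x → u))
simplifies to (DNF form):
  a ∧ x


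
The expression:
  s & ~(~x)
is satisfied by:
  {s: True, x: True}


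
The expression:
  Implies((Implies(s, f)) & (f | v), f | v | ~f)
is always true.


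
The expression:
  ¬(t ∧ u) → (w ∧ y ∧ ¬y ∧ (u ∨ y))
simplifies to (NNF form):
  t ∧ u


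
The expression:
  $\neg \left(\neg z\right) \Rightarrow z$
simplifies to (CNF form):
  $\text{True}$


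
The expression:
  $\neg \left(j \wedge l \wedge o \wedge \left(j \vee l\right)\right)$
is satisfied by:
  {l: False, o: False, j: False}
  {j: True, l: False, o: False}
  {o: True, l: False, j: False}
  {j: True, o: True, l: False}
  {l: True, j: False, o: False}
  {j: True, l: True, o: False}
  {o: True, l: True, j: False}


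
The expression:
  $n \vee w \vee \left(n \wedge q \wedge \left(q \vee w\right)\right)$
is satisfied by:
  {n: True, w: True}
  {n: True, w: False}
  {w: True, n: False}


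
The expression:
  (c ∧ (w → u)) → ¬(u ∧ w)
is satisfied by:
  {w: False, c: False, u: False}
  {u: True, w: False, c: False}
  {c: True, w: False, u: False}
  {u: True, c: True, w: False}
  {w: True, u: False, c: False}
  {u: True, w: True, c: False}
  {c: True, w: True, u: False}


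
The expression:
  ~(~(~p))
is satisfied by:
  {p: False}


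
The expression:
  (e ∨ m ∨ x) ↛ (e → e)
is never true.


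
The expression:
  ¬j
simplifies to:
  ¬j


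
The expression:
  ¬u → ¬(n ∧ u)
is always true.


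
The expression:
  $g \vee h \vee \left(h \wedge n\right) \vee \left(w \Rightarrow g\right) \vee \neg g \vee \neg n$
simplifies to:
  $\text{True}$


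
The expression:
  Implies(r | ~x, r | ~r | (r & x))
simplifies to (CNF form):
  True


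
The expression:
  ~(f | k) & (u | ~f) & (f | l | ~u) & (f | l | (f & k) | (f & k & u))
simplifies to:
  l & ~f & ~k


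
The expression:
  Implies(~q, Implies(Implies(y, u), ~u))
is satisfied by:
  {q: True, u: False}
  {u: False, q: False}
  {u: True, q: True}


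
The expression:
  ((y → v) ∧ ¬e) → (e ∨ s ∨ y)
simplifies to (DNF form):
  e ∨ s ∨ y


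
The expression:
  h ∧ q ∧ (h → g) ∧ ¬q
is never true.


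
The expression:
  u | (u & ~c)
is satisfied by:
  {u: True}


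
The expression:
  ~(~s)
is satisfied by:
  {s: True}


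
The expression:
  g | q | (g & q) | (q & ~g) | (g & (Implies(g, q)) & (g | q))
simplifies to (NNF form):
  g | q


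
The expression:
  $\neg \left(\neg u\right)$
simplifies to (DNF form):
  $u$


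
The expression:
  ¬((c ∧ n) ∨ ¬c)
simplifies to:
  c ∧ ¬n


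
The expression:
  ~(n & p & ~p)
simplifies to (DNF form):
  True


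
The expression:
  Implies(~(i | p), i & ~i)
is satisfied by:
  {i: True, p: True}
  {i: True, p: False}
  {p: True, i: False}


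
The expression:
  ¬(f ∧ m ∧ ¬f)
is always true.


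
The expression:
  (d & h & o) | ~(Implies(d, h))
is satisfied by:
  {o: True, d: True, h: False}
  {d: True, h: False, o: False}
  {o: True, h: True, d: True}


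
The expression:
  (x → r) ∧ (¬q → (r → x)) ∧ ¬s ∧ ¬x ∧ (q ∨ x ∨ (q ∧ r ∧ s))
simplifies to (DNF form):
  q ∧ ¬s ∧ ¬x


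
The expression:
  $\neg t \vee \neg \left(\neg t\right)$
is always true.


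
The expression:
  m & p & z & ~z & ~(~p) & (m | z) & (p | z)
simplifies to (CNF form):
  False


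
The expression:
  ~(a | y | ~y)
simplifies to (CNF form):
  False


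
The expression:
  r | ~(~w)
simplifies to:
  r | w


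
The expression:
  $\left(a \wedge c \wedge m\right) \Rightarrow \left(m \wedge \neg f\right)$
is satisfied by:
  {c: False, m: False, a: False, f: False}
  {f: True, c: False, m: False, a: False}
  {a: True, c: False, m: False, f: False}
  {f: True, a: True, c: False, m: False}
  {m: True, f: False, c: False, a: False}
  {f: True, m: True, c: False, a: False}
  {a: True, m: True, f: False, c: False}
  {f: True, a: True, m: True, c: False}
  {c: True, a: False, m: False, f: False}
  {f: True, c: True, a: False, m: False}
  {a: True, c: True, f: False, m: False}
  {f: True, a: True, c: True, m: False}
  {m: True, c: True, a: False, f: False}
  {f: True, m: True, c: True, a: False}
  {a: True, m: True, c: True, f: False}


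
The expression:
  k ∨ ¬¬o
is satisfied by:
  {k: True, o: True}
  {k: True, o: False}
  {o: True, k: False}


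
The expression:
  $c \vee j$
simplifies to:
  $c \vee j$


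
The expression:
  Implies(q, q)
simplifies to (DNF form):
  True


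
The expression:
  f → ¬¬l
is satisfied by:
  {l: True, f: False}
  {f: False, l: False}
  {f: True, l: True}


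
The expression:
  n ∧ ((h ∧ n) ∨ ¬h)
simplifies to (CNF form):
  n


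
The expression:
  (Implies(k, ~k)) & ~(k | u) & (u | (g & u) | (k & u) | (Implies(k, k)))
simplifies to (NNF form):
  ~k & ~u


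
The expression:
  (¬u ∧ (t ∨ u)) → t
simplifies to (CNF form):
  True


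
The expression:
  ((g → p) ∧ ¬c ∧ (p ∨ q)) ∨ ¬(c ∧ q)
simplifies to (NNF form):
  ¬c ∨ ¬q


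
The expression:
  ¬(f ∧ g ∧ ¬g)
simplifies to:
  True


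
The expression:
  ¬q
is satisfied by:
  {q: False}


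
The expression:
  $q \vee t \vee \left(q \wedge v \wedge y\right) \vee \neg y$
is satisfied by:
  {t: True, q: True, y: False}
  {t: True, q: False, y: False}
  {q: True, t: False, y: False}
  {t: False, q: False, y: False}
  {t: True, y: True, q: True}
  {t: True, y: True, q: False}
  {y: True, q: True, t: False}


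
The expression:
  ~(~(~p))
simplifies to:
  ~p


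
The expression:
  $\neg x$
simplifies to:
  $\neg x$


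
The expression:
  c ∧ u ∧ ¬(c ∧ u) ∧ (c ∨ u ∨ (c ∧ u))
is never true.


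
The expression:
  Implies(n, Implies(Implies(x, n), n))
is always true.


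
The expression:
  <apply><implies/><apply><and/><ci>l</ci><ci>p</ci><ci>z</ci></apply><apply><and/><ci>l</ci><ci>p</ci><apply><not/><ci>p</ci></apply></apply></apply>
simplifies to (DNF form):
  <apply><or/><apply><not/><ci>l</ci></apply><apply><not/><ci>p</ci></apply><apply><not/><ci>z</ci></apply></apply>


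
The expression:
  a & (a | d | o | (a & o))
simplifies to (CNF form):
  a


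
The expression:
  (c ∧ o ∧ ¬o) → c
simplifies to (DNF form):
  True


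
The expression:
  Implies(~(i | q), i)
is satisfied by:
  {i: True, q: True}
  {i: True, q: False}
  {q: True, i: False}


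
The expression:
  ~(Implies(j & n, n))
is never true.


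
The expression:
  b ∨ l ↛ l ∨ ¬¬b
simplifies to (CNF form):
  b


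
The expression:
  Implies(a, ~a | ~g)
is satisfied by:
  {g: False, a: False}
  {a: True, g: False}
  {g: True, a: False}


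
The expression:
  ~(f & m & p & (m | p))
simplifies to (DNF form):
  ~f | ~m | ~p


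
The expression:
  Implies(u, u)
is always true.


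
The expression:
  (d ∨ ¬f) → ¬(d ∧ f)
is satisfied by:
  {d: False, f: False}
  {f: True, d: False}
  {d: True, f: False}


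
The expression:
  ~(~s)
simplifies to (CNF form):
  s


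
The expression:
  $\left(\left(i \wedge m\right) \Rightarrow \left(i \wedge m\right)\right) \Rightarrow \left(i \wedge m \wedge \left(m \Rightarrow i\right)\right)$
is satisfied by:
  {m: True, i: True}


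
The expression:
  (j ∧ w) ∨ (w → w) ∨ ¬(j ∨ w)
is always true.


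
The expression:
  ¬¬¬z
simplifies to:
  ¬z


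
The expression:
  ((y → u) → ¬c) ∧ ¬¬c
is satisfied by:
  {c: True, y: True, u: False}


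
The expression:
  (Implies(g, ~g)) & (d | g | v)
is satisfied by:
  {d: True, v: True, g: False}
  {d: True, v: False, g: False}
  {v: True, d: False, g: False}


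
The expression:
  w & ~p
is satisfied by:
  {w: True, p: False}


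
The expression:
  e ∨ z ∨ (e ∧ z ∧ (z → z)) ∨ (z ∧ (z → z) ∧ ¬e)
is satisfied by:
  {z: True, e: True}
  {z: True, e: False}
  {e: True, z: False}


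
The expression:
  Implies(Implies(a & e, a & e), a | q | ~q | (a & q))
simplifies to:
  True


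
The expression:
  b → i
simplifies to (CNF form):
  i ∨ ¬b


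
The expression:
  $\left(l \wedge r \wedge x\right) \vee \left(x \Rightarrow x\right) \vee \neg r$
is always true.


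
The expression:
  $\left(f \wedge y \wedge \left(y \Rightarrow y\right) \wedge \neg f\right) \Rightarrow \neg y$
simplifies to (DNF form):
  $\text{True}$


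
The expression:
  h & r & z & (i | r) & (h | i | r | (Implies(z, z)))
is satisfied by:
  {r: True, z: True, h: True}


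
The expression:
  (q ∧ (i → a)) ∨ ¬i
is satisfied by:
  {a: True, q: True, i: False}
  {a: True, q: False, i: False}
  {q: True, a: False, i: False}
  {a: False, q: False, i: False}
  {a: True, i: True, q: True}


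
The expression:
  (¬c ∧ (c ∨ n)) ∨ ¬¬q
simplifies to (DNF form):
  q ∨ (n ∧ ¬c)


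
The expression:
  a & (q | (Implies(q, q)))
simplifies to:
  a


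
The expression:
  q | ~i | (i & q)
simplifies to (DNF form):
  q | ~i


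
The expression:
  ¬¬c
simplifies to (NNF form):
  c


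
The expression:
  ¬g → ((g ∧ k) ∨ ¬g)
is always true.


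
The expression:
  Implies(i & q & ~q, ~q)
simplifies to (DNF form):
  True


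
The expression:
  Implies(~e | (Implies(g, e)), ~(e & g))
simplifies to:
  ~e | ~g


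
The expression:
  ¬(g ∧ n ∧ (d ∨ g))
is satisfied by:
  {g: False, n: False}
  {n: True, g: False}
  {g: True, n: False}


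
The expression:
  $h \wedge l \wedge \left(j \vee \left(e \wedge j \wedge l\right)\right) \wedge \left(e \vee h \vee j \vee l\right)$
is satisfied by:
  {h: True, j: True, l: True}


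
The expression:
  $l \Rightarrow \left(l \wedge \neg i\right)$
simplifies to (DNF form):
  $\neg i \vee \neg l$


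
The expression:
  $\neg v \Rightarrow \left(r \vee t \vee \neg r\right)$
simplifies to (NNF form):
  $\text{True}$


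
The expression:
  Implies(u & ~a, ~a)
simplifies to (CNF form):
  True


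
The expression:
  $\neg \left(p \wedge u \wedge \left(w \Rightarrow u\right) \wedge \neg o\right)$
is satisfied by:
  {o: True, p: False, u: False}
  {p: False, u: False, o: False}
  {o: True, u: True, p: False}
  {u: True, p: False, o: False}
  {o: True, p: True, u: False}
  {p: True, o: False, u: False}
  {o: True, u: True, p: True}


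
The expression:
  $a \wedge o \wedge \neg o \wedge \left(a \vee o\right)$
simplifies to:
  $\text{False}$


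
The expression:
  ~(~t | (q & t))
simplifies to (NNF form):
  t & ~q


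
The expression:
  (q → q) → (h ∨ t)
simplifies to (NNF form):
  h ∨ t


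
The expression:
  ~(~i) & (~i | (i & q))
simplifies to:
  i & q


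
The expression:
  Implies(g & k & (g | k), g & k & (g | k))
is always true.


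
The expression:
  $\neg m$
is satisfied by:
  {m: False}


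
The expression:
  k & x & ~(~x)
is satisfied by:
  {x: True, k: True}


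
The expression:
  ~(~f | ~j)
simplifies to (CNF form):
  f & j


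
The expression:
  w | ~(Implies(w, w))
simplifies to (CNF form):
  w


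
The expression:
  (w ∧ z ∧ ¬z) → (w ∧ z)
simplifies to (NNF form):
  True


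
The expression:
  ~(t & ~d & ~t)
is always true.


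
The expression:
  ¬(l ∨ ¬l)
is never true.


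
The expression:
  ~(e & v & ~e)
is always true.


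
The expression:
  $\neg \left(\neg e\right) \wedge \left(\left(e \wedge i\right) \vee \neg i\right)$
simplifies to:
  $e$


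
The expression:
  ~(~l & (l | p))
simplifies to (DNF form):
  l | ~p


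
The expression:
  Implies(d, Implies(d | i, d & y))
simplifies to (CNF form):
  y | ~d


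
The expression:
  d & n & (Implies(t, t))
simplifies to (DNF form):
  d & n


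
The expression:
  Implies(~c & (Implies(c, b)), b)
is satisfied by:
  {b: True, c: True}
  {b: True, c: False}
  {c: True, b: False}


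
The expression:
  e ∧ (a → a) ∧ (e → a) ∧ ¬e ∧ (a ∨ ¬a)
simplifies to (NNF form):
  False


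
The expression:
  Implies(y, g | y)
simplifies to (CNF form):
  True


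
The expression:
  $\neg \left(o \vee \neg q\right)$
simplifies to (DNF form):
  $q \wedge \neg o$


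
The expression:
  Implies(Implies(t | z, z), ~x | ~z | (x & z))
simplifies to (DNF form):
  True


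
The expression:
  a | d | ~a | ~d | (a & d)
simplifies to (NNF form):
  True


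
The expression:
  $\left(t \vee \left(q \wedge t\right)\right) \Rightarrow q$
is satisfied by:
  {q: True, t: False}
  {t: False, q: False}
  {t: True, q: True}


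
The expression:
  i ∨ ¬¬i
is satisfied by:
  {i: True}


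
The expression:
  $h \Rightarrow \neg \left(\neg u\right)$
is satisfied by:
  {u: True, h: False}
  {h: False, u: False}
  {h: True, u: True}


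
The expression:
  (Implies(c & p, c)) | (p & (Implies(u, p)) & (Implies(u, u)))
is always true.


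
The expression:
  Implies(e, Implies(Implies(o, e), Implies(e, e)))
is always true.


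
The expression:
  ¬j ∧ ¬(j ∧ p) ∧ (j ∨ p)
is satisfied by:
  {p: True, j: False}


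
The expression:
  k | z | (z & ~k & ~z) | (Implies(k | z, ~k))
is always true.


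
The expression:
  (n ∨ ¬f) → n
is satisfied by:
  {n: True, f: True}
  {n: True, f: False}
  {f: True, n: False}


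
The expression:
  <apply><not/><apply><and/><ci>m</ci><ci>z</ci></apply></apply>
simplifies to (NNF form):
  <apply><or/><apply><not/><ci>m</ci></apply><apply><not/><ci>z</ci></apply></apply>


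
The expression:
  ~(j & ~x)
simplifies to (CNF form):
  x | ~j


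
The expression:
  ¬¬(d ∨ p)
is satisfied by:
  {d: True, p: True}
  {d: True, p: False}
  {p: True, d: False}


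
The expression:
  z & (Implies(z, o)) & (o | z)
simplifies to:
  o & z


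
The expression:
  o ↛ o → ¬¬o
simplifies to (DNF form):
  True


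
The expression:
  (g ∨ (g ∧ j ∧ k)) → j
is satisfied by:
  {j: True, g: False}
  {g: False, j: False}
  {g: True, j: True}


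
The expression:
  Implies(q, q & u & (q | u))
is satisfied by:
  {u: True, q: False}
  {q: False, u: False}
  {q: True, u: True}


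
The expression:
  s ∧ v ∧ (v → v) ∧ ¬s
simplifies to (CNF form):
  False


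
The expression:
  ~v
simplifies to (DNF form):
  ~v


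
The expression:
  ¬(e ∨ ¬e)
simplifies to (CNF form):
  False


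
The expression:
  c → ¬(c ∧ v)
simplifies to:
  ¬c ∨ ¬v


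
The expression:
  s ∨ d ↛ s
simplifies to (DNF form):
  d ∨ s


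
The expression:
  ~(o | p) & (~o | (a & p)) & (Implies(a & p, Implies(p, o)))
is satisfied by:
  {o: False, p: False}


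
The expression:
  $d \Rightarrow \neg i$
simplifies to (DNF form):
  $\neg d \vee \neg i$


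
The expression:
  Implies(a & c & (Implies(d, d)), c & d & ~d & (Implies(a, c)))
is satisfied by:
  {c: False, a: False}
  {a: True, c: False}
  {c: True, a: False}


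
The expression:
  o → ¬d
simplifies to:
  ¬d ∨ ¬o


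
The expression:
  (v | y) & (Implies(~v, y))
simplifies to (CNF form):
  v | y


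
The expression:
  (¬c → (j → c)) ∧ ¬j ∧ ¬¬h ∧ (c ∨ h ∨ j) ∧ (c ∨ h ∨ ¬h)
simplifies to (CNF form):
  h ∧ ¬j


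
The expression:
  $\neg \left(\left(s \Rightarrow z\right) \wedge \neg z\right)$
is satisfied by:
  {z: True, s: True}
  {z: True, s: False}
  {s: True, z: False}


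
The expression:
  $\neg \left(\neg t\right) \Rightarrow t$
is always true.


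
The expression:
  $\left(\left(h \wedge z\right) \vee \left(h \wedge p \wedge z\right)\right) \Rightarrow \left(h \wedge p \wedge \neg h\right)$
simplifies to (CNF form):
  $\neg h \vee \neg z$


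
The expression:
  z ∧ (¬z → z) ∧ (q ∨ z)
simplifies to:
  z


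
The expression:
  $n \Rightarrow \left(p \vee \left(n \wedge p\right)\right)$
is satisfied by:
  {p: True, n: False}
  {n: False, p: False}
  {n: True, p: True}


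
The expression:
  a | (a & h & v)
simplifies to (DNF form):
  a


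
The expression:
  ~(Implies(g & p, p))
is never true.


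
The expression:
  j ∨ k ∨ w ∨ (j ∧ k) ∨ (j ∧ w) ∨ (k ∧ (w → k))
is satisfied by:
  {k: True, w: True, j: True}
  {k: True, w: True, j: False}
  {k: True, j: True, w: False}
  {k: True, j: False, w: False}
  {w: True, j: True, k: False}
  {w: True, j: False, k: False}
  {j: True, w: False, k: False}


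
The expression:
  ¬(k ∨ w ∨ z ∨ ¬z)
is never true.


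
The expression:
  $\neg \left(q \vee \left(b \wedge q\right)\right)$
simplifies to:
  $\neg q$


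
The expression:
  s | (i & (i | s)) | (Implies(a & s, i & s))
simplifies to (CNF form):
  True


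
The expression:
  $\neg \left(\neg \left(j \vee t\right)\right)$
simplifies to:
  $j \vee t$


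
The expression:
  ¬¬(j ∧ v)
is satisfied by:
  {j: True, v: True}


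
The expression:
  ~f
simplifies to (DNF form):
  ~f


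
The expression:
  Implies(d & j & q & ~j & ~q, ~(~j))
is always true.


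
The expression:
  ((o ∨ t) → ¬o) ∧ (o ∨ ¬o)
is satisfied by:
  {o: False}


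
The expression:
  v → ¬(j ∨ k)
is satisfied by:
  {j: False, v: False, k: False}
  {k: True, j: False, v: False}
  {j: True, k: False, v: False}
  {k: True, j: True, v: False}
  {v: True, k: False, j: False}


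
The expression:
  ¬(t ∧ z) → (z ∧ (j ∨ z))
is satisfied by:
  {z: True}


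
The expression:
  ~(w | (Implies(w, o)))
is never true.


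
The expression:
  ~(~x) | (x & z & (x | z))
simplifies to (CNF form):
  x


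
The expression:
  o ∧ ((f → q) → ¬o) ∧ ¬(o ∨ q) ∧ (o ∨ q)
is never true.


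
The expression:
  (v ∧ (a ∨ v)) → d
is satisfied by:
  {d: True, v: False}
  {v: False, d: False}
  {v: True, d: True}


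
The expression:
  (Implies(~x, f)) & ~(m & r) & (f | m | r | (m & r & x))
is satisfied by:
  {x: True, f: True, r: False, m: False}
  {f: True, x: False, r: False, m: False}
  {x: True, m: True, f: True, r: False}
  {m: True, f: True, x: False, r: False}
  {x: True, f: True, r: True, m: False}
  {f: True, r: True, m: False, x: False}
  {m: True, x: True, r: False, f: False}
  {x: True, r: True, m: False, f: False}


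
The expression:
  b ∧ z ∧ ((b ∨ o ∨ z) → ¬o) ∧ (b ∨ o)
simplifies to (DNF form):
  b ∧ z ∧ ¬o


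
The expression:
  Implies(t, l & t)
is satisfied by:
  {l: True, t: False}
  {t: False, l: False}
  {t: True, l: True}


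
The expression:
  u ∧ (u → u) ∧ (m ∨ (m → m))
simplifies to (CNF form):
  u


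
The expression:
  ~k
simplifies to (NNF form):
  ~k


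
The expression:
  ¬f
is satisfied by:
  {f: False}


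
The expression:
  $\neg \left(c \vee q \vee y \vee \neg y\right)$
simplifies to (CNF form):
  $\text{False}$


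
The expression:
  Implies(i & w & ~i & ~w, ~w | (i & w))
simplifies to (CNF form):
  True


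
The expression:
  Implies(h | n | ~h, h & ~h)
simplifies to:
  False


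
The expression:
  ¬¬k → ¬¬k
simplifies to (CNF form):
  True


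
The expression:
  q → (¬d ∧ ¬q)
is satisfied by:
  {q: False}


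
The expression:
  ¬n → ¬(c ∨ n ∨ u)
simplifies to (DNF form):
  n ∨ (¬c ∧ ¬u)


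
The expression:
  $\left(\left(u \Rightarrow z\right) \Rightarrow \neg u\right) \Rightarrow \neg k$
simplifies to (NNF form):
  $\left(u \wedge z\right) \vee \neg k$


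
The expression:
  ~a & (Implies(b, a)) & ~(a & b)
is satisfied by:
  {b: False, a: False}


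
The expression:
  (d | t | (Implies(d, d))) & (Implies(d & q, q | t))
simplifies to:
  True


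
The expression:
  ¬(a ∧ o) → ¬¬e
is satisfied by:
  {a: True, e: True, o: True}
  {a: True, e: True, o: False}
  {e: True, o: True, a: False}
  {e: True, o: False, a: False}
  {a: True, o: True, e: False}


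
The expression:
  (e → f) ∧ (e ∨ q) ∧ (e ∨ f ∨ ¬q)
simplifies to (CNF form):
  f ∧ (e ∨ q)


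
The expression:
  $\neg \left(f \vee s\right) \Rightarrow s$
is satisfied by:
  {s: True, f: True}
  {s: True, f: False}
  {f: True, s: False}


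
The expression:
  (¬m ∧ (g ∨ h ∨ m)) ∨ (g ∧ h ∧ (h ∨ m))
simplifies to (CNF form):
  (g ∨ h) ∧ (g ∨ ¬m) ∧ (h ∨ ¬m) ∧ (g ∨ h ∨ ¬m)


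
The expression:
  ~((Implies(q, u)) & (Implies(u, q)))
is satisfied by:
  {q: True, u: False}
  {u: True, q: False}


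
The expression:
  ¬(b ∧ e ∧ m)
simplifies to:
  ¬b ∨ ¬e ∨ ¬m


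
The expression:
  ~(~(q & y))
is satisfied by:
  {y: True, q: True}


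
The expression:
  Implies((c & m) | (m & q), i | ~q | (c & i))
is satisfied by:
  {i: True, m: False, q: False}
  {m: False, q: False, i: False}
  {i: True, q: True, m: False}
  {q: True, m: False, i: False}
  {i: True, m: True, q: False}
  {m: True, i: False, q: False}
  {i: True, q: True, m: True}
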